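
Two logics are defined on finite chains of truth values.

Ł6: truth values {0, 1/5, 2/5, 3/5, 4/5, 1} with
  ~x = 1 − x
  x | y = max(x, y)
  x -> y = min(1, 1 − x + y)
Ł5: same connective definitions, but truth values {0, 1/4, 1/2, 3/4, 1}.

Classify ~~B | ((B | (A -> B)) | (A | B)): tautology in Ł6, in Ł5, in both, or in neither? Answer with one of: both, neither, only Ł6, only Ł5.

In Ł6: at A = 1/5, B = 0 the value is 4/5 — not a tautology.
In Ł5: at A = 1/4, B = 0 the value is 3/4 — not a tautology.

neither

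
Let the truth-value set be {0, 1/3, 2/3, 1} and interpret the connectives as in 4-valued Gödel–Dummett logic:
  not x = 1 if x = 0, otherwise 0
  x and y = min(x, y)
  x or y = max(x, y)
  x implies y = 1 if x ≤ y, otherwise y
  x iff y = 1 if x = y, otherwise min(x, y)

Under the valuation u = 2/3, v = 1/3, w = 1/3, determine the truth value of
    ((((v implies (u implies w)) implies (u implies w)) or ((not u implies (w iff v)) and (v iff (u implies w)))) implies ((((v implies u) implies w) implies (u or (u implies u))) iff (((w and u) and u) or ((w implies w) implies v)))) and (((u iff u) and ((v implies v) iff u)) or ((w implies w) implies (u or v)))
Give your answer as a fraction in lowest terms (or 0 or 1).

1/3

u implies w = 2/3 implies 1/3 = 1/3
v implies (u implies w) = 1/3 implies 1/3 = 1
u implies w = 2/3 implies 1/3 = 1/3
(v implies (u implies w)) implies (u implies w) = 1 implies 1/3 = 1/3
not u = not 2/3 = 0
w iff v = 1/3 iff 1/3 = 1
not u implies (w iff v) = 0 implies 1 = 1
u implies w = 2/3 implies 1/3 = 1/3
v iff (u implies w) = 1/3 iff 1/3 = 1
(not u implies (w iff v)) and (v iff (u implies w)) = 1 and 1 = 1
((v implies (u implies w)) implies (u implies w)) or ((not u implies (w iff v)) and (v iff (u implies w))) = 1/3 or 1 = 1
v implies u = 1/3 implies 2/3 = 1
(v implies u) implies w = 1 implies 1/3 = 1/3
u implies u = 2/3 implies 2/3 = 1
u or (u implies u) = 2/3 or 1 = 1
((v implies u) implies w) implies (u or (u implies u)) = 1/3 implies 1 = 1
w and u = 1/3 and 2/3 = 1/3
(w and u) and u = 1/3 and 2/3 = 1/3
w implies w = 1/3 implies 1/3 = 1
(w implies w) implies v = 1 implies 1/3 = 1/3
((w and u) and u) or ((w implies w) implies v) = 1/3 or 1/3 = 1/3
(((v implies u) implies w) implies (u or (u implies u))) iff (((w and u) and u) or ((w implies w) implies v)) = 1 iff 1/3 = 1/3
(((v implies (u implies w)) implies (u implies w)) or ((not u implies (w iff v)) and (v iff (u implies w)))) implies ((((v implies u) implies w) implies (u or (u implies u))) iff (((w and u) and u) or ((w implies w) implies v))) = 1 implies 1/3 = 1/3
u iff u = 2/3 iff 2/3 = 1
v implies v = 1/3 implies 1/3 = 1
(v implies v) iff u = 1 iff 2/3 = 2/3
(u iff u) and ((v implies v) iff u) = 1 and 2/3 = 2/3
w implies w = 1/3 implies 1/3 = 1
u or v = 2/3 or 1/3 = 2/3
(w implies w) implies (u or v) = 1 implies 2/3 = 2/3
((u iff u) and ((v implies v) iff u)) or ((w implies w) implies (u or v)) = 2/3 or 2/3 = 2/3
((((v implies (u implies w)) implies (u implies w)) or ((not u implies (w iff v)) and (v iff (u implies w)))) implies ((((v implies u) implies w) implies (u or (u implies u))) iff (((w and u) and u) or ((w implies w) implies v)))) and (((u iff u) and ((v implies v) iff u)) or ((w implies w) implies (u or v))) = 1/3 and 2/3 = 1/3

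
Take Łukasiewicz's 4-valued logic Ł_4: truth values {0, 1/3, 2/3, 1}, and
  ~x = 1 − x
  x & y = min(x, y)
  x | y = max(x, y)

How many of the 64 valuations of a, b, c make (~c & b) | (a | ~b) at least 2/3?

value 1: 31 assignments (counts)
value 2/3: 25 assignments (counts)
value 1/3: 7 assignments
value 0: 1 assignment
So 56 of the 64 assignments meet the threshold.

56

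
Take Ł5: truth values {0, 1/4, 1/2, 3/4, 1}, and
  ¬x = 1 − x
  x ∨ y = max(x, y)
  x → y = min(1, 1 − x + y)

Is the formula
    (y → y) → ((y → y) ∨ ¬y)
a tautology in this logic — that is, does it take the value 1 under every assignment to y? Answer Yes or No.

y = 0 ↦ 1
y = 1/4 ↦ 1
y = 1/2 ↦ 1
y = 3/4 ↦ 1
y = 1 ↦ 1
Every assignment gives a value ≥ 1.

Yes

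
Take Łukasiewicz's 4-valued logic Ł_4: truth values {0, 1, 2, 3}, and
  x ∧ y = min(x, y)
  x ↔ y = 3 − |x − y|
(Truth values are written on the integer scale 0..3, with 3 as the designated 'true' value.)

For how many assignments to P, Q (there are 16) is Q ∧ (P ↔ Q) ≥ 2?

5

P = 0, Q = 0 ↦ 0  <
P = 0, Q = 1 ↦ 1  <
P = 0, Q = 2 ↦ 1  <
P = 0, Q = 3 ↦ 0  <
P = 1, Q = 0 ↦ 0  <
P = 1, Q = 1 ↦ 1  <
P = 1, Q = 2 ↦ 2  ≥
P = 1, Q = 3 ↦ 1  <
P = 2, Q = 0 ↦ 0  <
P = 2, Q = 1 ↦ 1  <
P = 2, Q = 2 ↦ 2  ≥
P = 2, Q = 3 ↦ 2  ≥
P = 3, Q = 0 ↦ 0  <
P = 3, Q = 1 ↦ 1  <
P = 3, Q = 2 ↦ 2  ≥
P = 3, Q = 3 ↦ 3  ≥
So 5 of the 16 assignments meet the threshold.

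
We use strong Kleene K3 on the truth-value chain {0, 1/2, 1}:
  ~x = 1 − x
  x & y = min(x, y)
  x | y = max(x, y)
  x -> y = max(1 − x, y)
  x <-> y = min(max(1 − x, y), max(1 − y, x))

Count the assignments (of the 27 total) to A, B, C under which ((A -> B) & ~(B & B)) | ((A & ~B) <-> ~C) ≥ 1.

8

value 1: 8 assignments (counts)
value 1/2: 15 assignments
value 0: 4 assignments
So 8 of the 27 assignments meet the threshold.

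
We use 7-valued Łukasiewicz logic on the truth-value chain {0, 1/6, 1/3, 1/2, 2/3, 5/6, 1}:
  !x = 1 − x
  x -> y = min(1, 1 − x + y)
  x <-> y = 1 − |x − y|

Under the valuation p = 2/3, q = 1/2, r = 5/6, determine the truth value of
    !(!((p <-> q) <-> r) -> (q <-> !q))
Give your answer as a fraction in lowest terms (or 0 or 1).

p <-> q = 2/3 <-> 1/2 = 5/6
(p <-> q) <-> r = 5/6 <-> 5/6 = 1
!((p <-> q) <-> r) = !1 = 0
!q = !1/2 = 1/2
q <-> !q = 1/2 <-> 1/2 = 1
!((p <-> q) <-> r) -> (q <-> !q) = 0 -> 1 = 1
!(!((p <-> q) <-> r) -> (q <-> !q)) = !1 = 0

0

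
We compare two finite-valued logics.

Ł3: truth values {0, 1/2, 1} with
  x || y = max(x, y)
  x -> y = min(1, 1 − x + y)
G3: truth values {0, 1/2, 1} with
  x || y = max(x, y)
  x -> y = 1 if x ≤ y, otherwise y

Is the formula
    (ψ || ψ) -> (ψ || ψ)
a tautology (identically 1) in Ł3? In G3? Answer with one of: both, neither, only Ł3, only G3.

both

In Ł3: every assignment gives 1 — tautology.
In G3: every assignment gives 1 — tautology.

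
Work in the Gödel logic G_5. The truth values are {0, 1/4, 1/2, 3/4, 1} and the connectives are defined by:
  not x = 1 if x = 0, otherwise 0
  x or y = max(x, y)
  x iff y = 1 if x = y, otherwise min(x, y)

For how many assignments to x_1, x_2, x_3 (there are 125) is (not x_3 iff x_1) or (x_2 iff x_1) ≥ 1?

value 1: 45 assignments (counts)
value 3/4: 12 assignments
value 1/2: 20 assignments
value 1/4: 28 assignments
value 0: 20 assignments
So 45 of the 125 assignments meet the threshold.

45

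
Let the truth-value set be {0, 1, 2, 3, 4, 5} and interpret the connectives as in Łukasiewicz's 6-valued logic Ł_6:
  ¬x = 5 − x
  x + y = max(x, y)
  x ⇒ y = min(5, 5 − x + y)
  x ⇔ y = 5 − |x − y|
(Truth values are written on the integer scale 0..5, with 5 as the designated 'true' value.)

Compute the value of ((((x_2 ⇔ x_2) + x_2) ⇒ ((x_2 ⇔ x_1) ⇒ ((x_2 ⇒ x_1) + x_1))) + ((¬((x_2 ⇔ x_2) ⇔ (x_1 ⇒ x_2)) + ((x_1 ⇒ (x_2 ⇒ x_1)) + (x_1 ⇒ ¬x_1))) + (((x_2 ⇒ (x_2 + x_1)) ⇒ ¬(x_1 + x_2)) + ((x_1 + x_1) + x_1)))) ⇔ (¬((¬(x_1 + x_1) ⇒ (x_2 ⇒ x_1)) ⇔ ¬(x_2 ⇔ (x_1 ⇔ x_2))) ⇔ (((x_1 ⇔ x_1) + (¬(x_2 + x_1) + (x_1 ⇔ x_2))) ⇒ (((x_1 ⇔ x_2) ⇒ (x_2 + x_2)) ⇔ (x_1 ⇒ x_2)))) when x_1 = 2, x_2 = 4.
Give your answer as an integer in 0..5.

4

x_2 ⇔ x_2 = 4 ⇔ 4 = 5
(x_2 ⇔ x_2) + x_2 = 5 + 4 = 5
x_2 ⇔ x_1 = 4 ⇔ 2 = 3
x_2 ⇒ x_1 = 4 ⇒ 2 = 3
(x_2 ⇒ x_1) + x_1 = 3 + 2 = 3
(x_2 ⇔ x_1) ⇒ ((x_2 ⇒ x_1) + x_1) = 3 ⇒ 3 = 5
((x_2 ⇔ x_2) + x_2) ⇒ ((x_2 ⇔ x_1) ⇒ ((x_2 ⇒ x_1) + x_1)) = 5 ⇒ 5 = 5
x_2 ⇔ x_2 = 4 ⇔ 4 = 5
x_1 ⇒ x_2 = 2 ⇒ 4 = 5
(x_2 ⇔ x_2) ⇔ (x_1 ⇒ x_2) = 5 ⇔ 5 = 5
¬((x_2 ⇔ x_2) ⇔ (x_1 ⇒ x_2)) = ¬5 = 0
x_2 ⇒ x_1 = 4 ⇒ 2 = 3
x_1 ⇒ (x_2 ⇒ x_1) = 2 ⇒ 3 = 5
¬x_1 = ¬2 = 3
x_1 ⇒ ¬x_1 = 2 ⇒ 3 = 5
(x_1 ⇒ (x_2 ⇒ x_1)) + (x_1 ⇒ ¬x_1) = 5 + 5 = 5
¬((x_2 ⇔ x_2) ⇔ (x_1 ⇒ x_2)) + ((x_1 ⇒ (x_2 ⇒ x_1)) + (x_1 ⇒ ¬x_1)) = 0 + 5 = 5
x_2 + x_1 = 4 + 2 = 4
x_2 ⇒ (x_2 + x_1) = 4 ⇒ 4 = 5
x_1 + x_2 = 2 + 4 = 4
¬(x_1 + x_2) = ¬4 = 1
(x_2 ⇒ (x_2 + x_1)) ⇒ ¬(x_1 + x_2) = 5 ⇒ 1 = 1
x_1 + x_1 = 2 + 2 = 2
(x_1 + x_1) + x_1 = 2 + 2 = 2
((x_2 ⇒ (x_2 + x_1)) ⇒ ¬(x_1 + x_2)) + ((x_1 + x_1) + x_1) = 1 + 2 = 2
(¬((x_2 ⇔ x_2) ⇔ (x_1 ⇒ x_2)) + ((x_1 ⇒ (x_2 ⇒ x_1)) + (x_1 ⇒ ¬x_1))) + (((x_2 ⇒ (x_2 + x_1)) ⇒ ¬(x_1 + x_2)) + ((x_1 + x_1) + x_1)) = 5 + 2 = 5
(((x_2 ⇔ x_2) + x_2) ⇒ ((x_2 ⇔ x_1) ⇒ ((x_2 ⇒ x_1) + x_1))) + ((¬((x_2 ⇔ x_2) ⇔ (x_1 ⇒ x_2)) + ((x_1 ⇒ (x_2 ⇒ x_1)) + (x_1 ⇒ ¬x_1))) + (((x_2 ⇒ (x_2 + x_1)) ⇒ ¬(x_1 + x_2)) + ((x_1 + x_1) + x_1))) = 5 + 5 = 5
x_1 + x_1 = 2 + 2 = 2
¬(x_1 + x_1) = ¬2 = 3
x_2 ⇒ x_1 = 4 ⇒ 2 = 3
¬(x_1 + x_1) ⇒ (x_2 ⇒ x_1) = 3 ⇒ 3 = 5
x_1 ⇔ x_2 = 2 ⇔ 4 = 3
x_2 ⇔ (x_1 ⇔ x_2) = 4 ⇔ 3 = 4
¬(x_2 ⇔ (x_1 ⇔ x_2)) = ¬4 = 1
(¬(x_1 + x_1) ⇒ (x_2 ⇒ x_1)) ⇔ ¬(x_2 ⇔ (x_1 ⇔ x_2)) = 5 ⇔ 1 = 1
¬((¬(x_1 + x_1) ⇒ (x_2 ⇒ x_1)) ⇔ ¬(x_2 ⇔ (x_1 ⇔ x_2))) = ¬1 = 4
x_1 ⇔ x_1 = 2 ⇔ 2 = 5
x_2 + x_1 = 4 + 2 = 4
¬(x_2 + x_1) = ¬4 = 1
x_1 ⇔ x_2 = 2 ⇔ 4 = 3
¬(x_2 + x_1) + (x_1 ⇔ x_2) = 1 + 3 = 3
(x_1 ⇔ x_1) + (¬(x_2 + x_1) + (x_1 ⇔ x_2)) = 5 + 3 = 5
x_1 ⇔ x_2 = 2 ⇔ 4 = 3
x_2 + x_2 = 4 + 4 = 4
(x_1 ⇔ x_2) ⇒ (x_2 + x_2) = 3 ⇒ 4 = 5
x_1 ⇒ x_2 = 2 ⇒ 4 = 5
((x_1 ⇔ x_2) ⇒ (x_2 + x_2)) ⇔ (x_1 ⇒ x_2) = 5 ⇔ 5 = 5
((x_1 ⇔ x_1) + (¬(x_2 + x_1) + (x_1 ⇔ x_2))) ⇒ (((x_1 ⇔ x_2) ⇒ (x_2 + x_2)) ⇔ (x_1 ⇒ x_2)) = 5 ⇒ 5 = 5
¬((¬(x_1 + x_1) ⇒ (x_2 ⇒ x_1)) ⇔ ¬(x_2 ⇔ (x_1 ⇔ x_2))) ⇔ (((x_1 ⇔ x_1) + (¬(x_2 + x_1) + (x_1 ⇔ x_2))) ⇒ (((x_1 ⇔ x_2) ⇒ (x_2 + x_2)) ⇔ (x_1 ⇒ x_2))) = 4 ⇔ 5 = 4
((((x_2 ⇔ x_2) + x_2) ⇒ ((x_2 ⇔ x_1) ⇒ ((x_2 ⇒ x_1) + x_1))) + ((¬((x_2 ⇔ x_2) ⇔ (x_1 ⇒ x_2)) + ((x_1 ⇒ (x_2 ⇒ x_1)) + (x_1 ⇒ ¬x_1))) + (((x_2 ⇒ (x_2 + x_1)) ⇒ ¬(x_1 + x_2)) + ((x_1 + x_1) + x_1)))) ⇔ (¬((¬(x_1 + x_1) ⇒ (x_2 ⇒ x_1)) ⇔ ¬(x_2 ⇔ (x_1 ⇔ x_2))) ⇔ (((x_1 ⇔ x_1) + (¬(x_2 + x_1) + (x_1 ⇔ x_2))) ⇒ (((x_1 ⇔ x_2) ⇒ (x_2 + x_2)) ⇔ (x_1 ⇒ x_2)))) = 5 ⇔ 4 = 4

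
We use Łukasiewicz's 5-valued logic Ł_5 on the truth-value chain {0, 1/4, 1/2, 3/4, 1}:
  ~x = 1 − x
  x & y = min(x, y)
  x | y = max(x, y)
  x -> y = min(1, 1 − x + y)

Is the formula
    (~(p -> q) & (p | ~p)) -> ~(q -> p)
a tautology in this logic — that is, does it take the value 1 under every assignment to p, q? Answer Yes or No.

No

Counterexample: take p = 1/4, q = 0.
p -> q = 1/4 -> 0 = 3/4
~(p -> q) = ~3/4 = 1/4
~p = ~1/4 = 3/4
p | ~p = 1/4 | 3/4 = 3/4
~(p -> q) & (p | ~p) = 1/4 & 3/4 = 1/4
q -> p = 0 -> 1/4 = 1
~(q -> p) = ~1 = 0
(~(p -> q) & (p | ~p)) -> ~(q -> p) = 1/4 -> 0 = 3/4
This gives 3/4 ≠ 1.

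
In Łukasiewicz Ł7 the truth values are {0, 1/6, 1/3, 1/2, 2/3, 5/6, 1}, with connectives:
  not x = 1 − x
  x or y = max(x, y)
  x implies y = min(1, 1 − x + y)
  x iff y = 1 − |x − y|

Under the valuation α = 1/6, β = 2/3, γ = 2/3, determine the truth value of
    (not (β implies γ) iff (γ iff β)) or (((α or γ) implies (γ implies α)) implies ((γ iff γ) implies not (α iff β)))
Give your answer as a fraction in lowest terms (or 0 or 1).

β implies γ = 2/3 implies 2/3 = 1
not (β implies γ) = not 1 = 0
γ iff β = 2/3 iff 2/3 = 1
not (β implies γ) iff (γ iff β) = 0 iff 1 = 0
α or γ = 1/6 or 2/3 = 2/3
γ implies α = 2/3 implies 1/6 = 1/2
(α or γ) implies (γ implies α) = 2/3 implies 1/2 = 5/6
γ iff γ = 2/3 iff 2/3 = 1
α iff β = 1/6 iff 2/3 = 1/2
not (α iff β) = not 1/2 = 1/2
(γ iff γ) implies not (α iff β) = 1 implies 1/2 = 1/2
((α or γ) implies (γ implies α)) implies ((γ iff γ) implies not (α iff β)) = 5/6 implies 1/2 = 2/3
(not (β implies γ) iff (γ iff β)) or (((α or γ) implies (γ implies α)) implies ((γ iff γ) implies not (α iff β))) = 0 or 2/3 = 2/3

2/3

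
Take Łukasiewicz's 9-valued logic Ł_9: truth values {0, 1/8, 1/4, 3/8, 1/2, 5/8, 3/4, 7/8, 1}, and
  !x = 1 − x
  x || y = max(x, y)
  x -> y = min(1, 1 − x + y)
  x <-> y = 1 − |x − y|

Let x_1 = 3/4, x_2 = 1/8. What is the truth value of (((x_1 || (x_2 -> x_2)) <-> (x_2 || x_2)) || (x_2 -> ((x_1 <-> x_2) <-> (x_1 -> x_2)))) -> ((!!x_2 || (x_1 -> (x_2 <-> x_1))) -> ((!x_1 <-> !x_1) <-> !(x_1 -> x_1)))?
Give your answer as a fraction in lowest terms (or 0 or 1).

x_2 -> x_2 = 1/8 -> 1/8 = 1
x_1 || (x_2 -> x_2) = 3/4 || 1 = 1
x_2 || x_2 = 1/8 || 1/8 = 1/8
(x_1 || (x_2 -> x_2)) <-> (x_2 || x_2) = 1 <-> 1/8 = 1/8
x_1 <-> x_2 = 3/4 <-> 1/8 = 3/8
x_1 -> x_2 = 3/4 -> 1/8 = 3/8
(x_1 <-> x_2) <-> (x_1 -> x_2) = 3/8 <-> 3/8 = 1
x_2 -> ((x_1 <-> x_2) <-> (x_1 -> x_2)) = 1/8 -> 1 = 1
((x_1 || (x_2 -> x_2)) <-> (x_2 || x_2)) || (x_2 -> ((x_1 <-> x_2) <-> (x_1 -> x_2))) = 1/8 || 1 = 1
!x_2 = !1/8 = 7/8
!!x_2 = !7/8 = 1/8
x_2 <-> x_1 = 1/8 <-> 3/4 = 3/8
x_1 -> (x_2 <-> x_1) = 3/4 -> 3/8 = 5/8
!!x_2 || (x_1 -> (x_2 <-> x_1)) = 1/8 || 5/8 = 5/8
!x_1 = !3/4 = 1/4
!x_1 = !3/4 = 1/4
!x_1 <-> !x_1 = 1/4 <-> 1/4 = 1
x_1 -> x_1 = 3/4 -> 3/4 = 1
!(x_1 -> x_1) = !1 = 0
(!x_1 <-> !x_1) <-> !(x_1 -> x_1) = 1 <-> 0 = 0
(!!x_2 || (x_1 -> (x_2 <-> x_1))) -> ((!x_1 <-> !x_1) <-> !(x_1 -> x_1)) = 5/8 -> 0 = 3/8
(((x_1 || (x_2 -> x_2)) <-> (x_2 || x_2)) || (x_2 -> ((x_1 <-> x_2) <-> (x_1 -> x_2)))) -> ((!!x_2 || (x_1 -> (x_2 <-> x_1))) -> ((!x_1 <-> !x_1) <-> !(x_1 -> x_1))) = 1 -> 3/8 = 3/8

3/8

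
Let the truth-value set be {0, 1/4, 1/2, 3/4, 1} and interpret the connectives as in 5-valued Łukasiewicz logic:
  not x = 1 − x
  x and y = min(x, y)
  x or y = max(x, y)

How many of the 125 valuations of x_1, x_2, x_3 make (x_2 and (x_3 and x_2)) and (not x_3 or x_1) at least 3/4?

value 1: 1 assignment (counts)
value 3/4: 7 assignments (counts)
value 1/2: 25 assignments
value 1/4: 43 assignments
value 0: 49 assignments
So 8 of the 125 assignments meet the threshold.

8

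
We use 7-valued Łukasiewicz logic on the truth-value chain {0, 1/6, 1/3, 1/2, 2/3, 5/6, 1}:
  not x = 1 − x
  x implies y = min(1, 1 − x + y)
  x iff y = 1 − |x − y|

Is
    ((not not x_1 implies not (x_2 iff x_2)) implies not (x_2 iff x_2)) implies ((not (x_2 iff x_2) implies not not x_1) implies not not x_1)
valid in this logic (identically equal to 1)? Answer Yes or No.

At x_1 = 2/3, x_2 = 1/2, for instance:
not x_1 = not 2/3 = 1/3
not not x_1 = not 1/3 = 2/3
x_2 iff x_2 = 1/2 iff 1/2 = 1
not (x_2 iff x_2) = not 1 = 0
not not x_1 implies not (x_2 iff x_2) = 2/3 implies 0 = 1/3
(not not x_1 implies not (x_2 iff x_2)) implies not (x_2 iff x_2) = 1/3 implies 0 = 2/3
not (x_2 iff x_2) implies not not x_1 = 0 implies 2/3 = 1
(not (x_2 iff x_2) implies not not x_1) implies not not x_1 = 1 implies 2/3 = 2/3
((not not x_1 implies not (x_2 iff x_2)) implies not (x_2 iff x_2)) implies ((not (x_2 iff x_2) implies not not x_1) implies not not x_1) = 2/3 implies 2/3 = 1
and checking the remaining 48 assignments likewise gives ≥ 1 in every case.

Yes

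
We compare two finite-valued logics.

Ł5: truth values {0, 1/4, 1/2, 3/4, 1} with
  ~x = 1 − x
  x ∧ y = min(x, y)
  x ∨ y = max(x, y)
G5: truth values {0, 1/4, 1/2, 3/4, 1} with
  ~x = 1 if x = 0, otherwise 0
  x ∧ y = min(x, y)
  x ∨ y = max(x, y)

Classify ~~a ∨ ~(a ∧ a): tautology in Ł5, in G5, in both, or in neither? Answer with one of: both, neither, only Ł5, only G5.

In Ł5: at a = 1/4 the value is 3/4 — not a tautology.
In G5: every assignment gives 1 — tautology.

only G5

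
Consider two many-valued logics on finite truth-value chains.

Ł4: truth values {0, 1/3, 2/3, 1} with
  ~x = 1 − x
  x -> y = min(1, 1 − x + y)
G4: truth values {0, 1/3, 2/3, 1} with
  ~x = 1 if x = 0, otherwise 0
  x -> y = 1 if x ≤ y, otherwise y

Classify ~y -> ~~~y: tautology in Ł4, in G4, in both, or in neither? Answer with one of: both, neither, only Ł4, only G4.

In Ł4: every assignment gives 1 — tautology.
In G4: every assignment gives 1 — tautology.

both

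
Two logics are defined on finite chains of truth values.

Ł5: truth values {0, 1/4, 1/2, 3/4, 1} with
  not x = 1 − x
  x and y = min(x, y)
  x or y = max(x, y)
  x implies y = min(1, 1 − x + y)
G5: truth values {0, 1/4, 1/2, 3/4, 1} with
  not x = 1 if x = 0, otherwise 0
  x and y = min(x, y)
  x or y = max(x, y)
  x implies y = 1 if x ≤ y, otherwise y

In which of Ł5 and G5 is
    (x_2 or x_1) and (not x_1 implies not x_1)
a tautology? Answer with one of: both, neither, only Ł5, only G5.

In Ł5: at x_1 = 0, x_2 = 0 the value is 0 — not a tautology.
In G5: at x_1 = 0, x_2 = 0 the value is 0 — not a tautology.

neither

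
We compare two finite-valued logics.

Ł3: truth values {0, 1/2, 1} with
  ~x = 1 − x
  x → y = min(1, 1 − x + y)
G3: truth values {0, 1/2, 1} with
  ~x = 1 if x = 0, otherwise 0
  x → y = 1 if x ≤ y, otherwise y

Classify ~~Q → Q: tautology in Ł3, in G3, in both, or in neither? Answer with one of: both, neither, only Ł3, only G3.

In Ł3: every assignment gives 1 — tautology.
In G3: at Q = 1/2 the value is 1/2 — not a tautology.

only Ł3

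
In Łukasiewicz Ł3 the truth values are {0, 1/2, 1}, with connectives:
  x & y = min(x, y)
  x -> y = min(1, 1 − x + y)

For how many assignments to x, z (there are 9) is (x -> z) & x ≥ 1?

1

x = 0, z = 0 ↦ 0  <
x = 0, z = 1/2 ↦ 0  <
x = 0, z = 1 ↦ 0  <
x = 1/2, z = 0 ↦ 1/2  <
x = 1/2, z = 1/2 ↦ 1/2  <
x = 1/2, z = 1 ↦ 1/2  <
x = 1, z = 0 ↦ 0  <
x = 1, z = 1/2 ↦ 1/2  <
x = 1, z = 1 ↦ 1  ≥
So 1 of the 9 assignments meets the threshold.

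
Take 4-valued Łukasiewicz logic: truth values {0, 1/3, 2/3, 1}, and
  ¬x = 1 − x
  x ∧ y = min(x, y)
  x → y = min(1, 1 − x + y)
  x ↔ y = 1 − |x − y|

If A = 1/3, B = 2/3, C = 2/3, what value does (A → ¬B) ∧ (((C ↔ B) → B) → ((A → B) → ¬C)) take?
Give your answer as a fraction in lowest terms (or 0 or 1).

2/3

¬B = ¬2/3 = 1/3
A → ¬B = 1/3 → 1/3 = 1
C ↔ B = 2/3 ↔ 2/3 = 1
(C ↔ B) → B = 1 → 2/3 = 2/3
A → B = 1/3 → 2/3 = 1
¬C = ¬2/3 = 1/3
(A → B) → ¬C = 1 → 1/3 = 1/3
((C ↔ B) → B) → ((A → B) → ¬C) = 2/3 → 1/3 = 2/3
(A → ¬B) ∧ (((C ↔ B) → B) → ((A → B) → ¬C)) = 1 ∧ 2/3 = 2/3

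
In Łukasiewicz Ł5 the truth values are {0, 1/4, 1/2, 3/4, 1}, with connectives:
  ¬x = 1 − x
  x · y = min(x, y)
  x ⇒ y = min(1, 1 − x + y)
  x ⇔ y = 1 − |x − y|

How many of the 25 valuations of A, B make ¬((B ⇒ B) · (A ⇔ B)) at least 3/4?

6

value 1: 2 assignments (counts)
value 3/4: 4 assignments (counts)
value 1/2: 6 assignments
value 1/4: 8 assignments
value 0: 5 assignments
So 6 of the 25 assignments meet the threshold.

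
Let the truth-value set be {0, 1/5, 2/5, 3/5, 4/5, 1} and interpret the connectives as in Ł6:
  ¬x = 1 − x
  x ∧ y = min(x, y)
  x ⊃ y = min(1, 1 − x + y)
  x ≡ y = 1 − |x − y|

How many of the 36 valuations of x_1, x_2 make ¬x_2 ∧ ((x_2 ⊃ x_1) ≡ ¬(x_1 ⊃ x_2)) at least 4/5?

value 1: 1 assignment (counts)
value 4/5: 2 assignments (counts)
value 3/5: 3 assignments
value 2/5: 7 assignments
value 1/5: 12 assignments
value 0: 11 assignments
So 3 of the 36 assignments meet the threshold.

3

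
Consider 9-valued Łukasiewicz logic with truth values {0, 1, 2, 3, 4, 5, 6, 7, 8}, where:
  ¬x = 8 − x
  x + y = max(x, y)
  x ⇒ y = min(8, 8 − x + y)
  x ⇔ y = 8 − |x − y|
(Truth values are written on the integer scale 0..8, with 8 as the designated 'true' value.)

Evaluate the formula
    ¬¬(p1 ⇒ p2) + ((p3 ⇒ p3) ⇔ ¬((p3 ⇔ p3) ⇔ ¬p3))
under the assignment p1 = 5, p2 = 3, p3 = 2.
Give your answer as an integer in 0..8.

6

p1 ⇒ p2 = 5 ⇒ 3 = 6
¬(p1 ⇒ p2) = ¬6 = 2
¬¬(p1 ⇒ p2) = ¬2 = 6
p3 ⇒ p3 = 2 ⇒ 2 = 8
p3 ⇔ p3 = 2 ⇔ 2 = 8
¬p3 = ¬2 = 6
(p3 ⇔ p3) ⇔ ¬p3 = 8 ⇔ 6 = 6
¬((p3 ⇔ p3) ⇔ ¬p3) = ¬6 = 2
(p3 ⇒ p3) ⇔ ¬((p3 ⇔ p3) ⇔ ¬p3) = 8 ⇔ 2 = 2
¬¬(p1 ⇒ p2) + ((p3 ⇒ p3) ⇔ ¬((p3 ⇔ p3) ⇔ ¬p3)) = 6 + 2 = 6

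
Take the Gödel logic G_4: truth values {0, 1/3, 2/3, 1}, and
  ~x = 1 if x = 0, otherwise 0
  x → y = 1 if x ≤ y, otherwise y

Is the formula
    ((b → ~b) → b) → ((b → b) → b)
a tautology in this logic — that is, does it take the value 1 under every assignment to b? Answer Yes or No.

Counterexample: take b = 1/3.
~b = ~1/3 = 0
b → ~b = 1/3 → 0 = 0
(b → ~b) → b = 0 → 1/3 = 1
b → b = 1/3 → 1/3 = 1
(b → b) → b = 1 → 1/3 = 1/3
((b → ~b) → b) → ((b → b) → b) = 1 → 1/3 = 1/3
This gives 1/3 ≠ 1.

No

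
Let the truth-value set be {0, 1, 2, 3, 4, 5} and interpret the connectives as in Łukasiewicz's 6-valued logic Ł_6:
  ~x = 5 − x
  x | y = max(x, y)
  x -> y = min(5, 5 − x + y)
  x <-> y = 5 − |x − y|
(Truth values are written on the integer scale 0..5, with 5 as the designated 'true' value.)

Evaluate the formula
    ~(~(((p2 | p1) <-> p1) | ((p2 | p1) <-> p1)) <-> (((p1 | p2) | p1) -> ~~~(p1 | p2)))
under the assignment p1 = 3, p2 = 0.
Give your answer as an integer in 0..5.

4

p2 | p1 = 0 | 3 = 3
(p2 | p1) <-> p1 = 3 <-> 3 = 5
p2 | p1 = 0 | 3 = 3
(p2 | p1) <-> p1 = 3 <-> 3 = 5
((p2 | p1) <-> p1) | ((p2 | p1) <-> p1) = 5 | 5 = 5
~(((p2 | p1) <-> p1) | ((p2 | p1) <-> p1)) = ~5 = 0
p1 | p2 = 3 | 0 = 3
(p1 | p2) | p1 = 3 | 3 = 3
p1 | p2 = 3 | 0 = 3
~(p1 | p2) = ~3 = 2
~~(p1 | p2) = ~2 = 3
~~~(p1 | p2) = ~3 = 2
((p1 | p2) | p1) -> ~~~(p1 | p2) = 3 -> 2 = 4
~(((p2 | p1) <-> p1) | ((p2 | p1) <-> p1)) <-> (((p1 | p2) | p1) -> ~~~(p1 | p2)) = 0 <-> 4 = 1
~(~(((p2 | p1) <-> p1) | ((p2 | p1) <-> p1)) <-> (((p1 | p2) | p1) -> ~~~(p1 | p2))) = ~1 = 4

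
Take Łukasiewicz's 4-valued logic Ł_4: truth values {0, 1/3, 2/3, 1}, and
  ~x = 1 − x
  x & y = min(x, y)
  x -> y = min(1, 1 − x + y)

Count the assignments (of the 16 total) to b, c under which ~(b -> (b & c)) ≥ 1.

1

b = 0, c = 0 ↦ 0  <
b = 0, c = 1/3 ↦ 0  <
b = 0, c = 2/3 ↦ 0  <
b = 0, c = 1 ↦ 0  <
b = 1/3, c = 0 ↦ 1/3  <
b = 1/3, c = 1/3 ↦ 0  <
b = 1/3, c = 2/3 ↦ 0  <
b = 1/3, c = 1 ↦ 0  <
b = 2/3, c = 0 ↦ 2/3  <
b = 2/3, c = 1/3 ↦ 1/3  <
b = 2/3, c = 2/3 ↦ 0  <
b = 2/3, c = 1 ↦ 0  <
b = 1, c = 0 ↦ 1  ≥
b = 1, c = 1/3 ↦ 2/3  <
b = 1, c = 2/3 ↦ 1/3  <
b = 1, c = 1 ↦ 0  <
So 1 of the 16 assignments meets the threshold.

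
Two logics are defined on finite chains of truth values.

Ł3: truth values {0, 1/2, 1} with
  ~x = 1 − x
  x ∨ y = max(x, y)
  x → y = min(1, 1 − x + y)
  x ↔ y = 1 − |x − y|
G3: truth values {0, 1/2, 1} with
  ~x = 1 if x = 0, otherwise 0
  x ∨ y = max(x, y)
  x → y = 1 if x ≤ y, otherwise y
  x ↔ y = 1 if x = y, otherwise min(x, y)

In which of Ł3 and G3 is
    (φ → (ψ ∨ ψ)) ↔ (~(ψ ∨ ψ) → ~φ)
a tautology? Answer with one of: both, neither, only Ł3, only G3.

only Ł3

In Ł3: every assignment gives 1 — tautology.
In G3: at φ = 1, ψ = 1/2 the value is 1/2 — not a tautology.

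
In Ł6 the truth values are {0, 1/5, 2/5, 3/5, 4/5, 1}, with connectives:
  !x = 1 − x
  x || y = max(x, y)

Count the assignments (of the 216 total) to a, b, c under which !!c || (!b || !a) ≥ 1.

91

value 1: 91 assignments (counts)
value 4/5: 61 assignments
value 3/5: 37 assignments
value 2/5: 19 assignments
value 1/5: 7 assignments
value 0: 1 assignment
So 91 of the 216 assignments meet the threshold.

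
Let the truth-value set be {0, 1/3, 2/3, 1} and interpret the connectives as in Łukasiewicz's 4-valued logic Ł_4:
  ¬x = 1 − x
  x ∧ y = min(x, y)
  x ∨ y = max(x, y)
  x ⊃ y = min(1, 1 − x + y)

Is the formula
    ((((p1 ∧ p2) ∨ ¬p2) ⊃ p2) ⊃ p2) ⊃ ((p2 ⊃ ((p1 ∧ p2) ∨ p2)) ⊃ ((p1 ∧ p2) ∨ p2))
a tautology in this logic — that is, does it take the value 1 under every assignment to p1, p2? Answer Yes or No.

Counterexample: take p1 = 0, p2 = 0.
p1 ∧ p2 = 0 ∧ 0 = 0
¬p2 = ¬0 = 1
(p1 ∧ p2) ∨ ¬p2 = 0 ∨ 1 = 1
((p1 ∧ p2) ∨ ¬p2) ⊃ p2 = 1 ⊃ 0 = 0
(((p1 ∧ p2) ∨ ¬p2) ⊃ p2) ⊃ p2 = 0 ⊃ 0 = 1
p1 ∧ p2 = 0 ∧ 0 = 0
(p1 ∧ p2) ∨ p2 = 0 ∨ 0 = 0
p2 ⊃ ((p1 ∧ p2) ∨ p2) = 0 ⊃ 0 = 1
p1 ∧ p2 = 0 ∧ 0 = 0
(p1 ∧ p2) ∨ p2 = 0 ∨ 0 = 0
(p2 ⊃ ((p1 ∧ p2) ∨ p2)) ⊃ ((p1 ∧ p2) ∨ p2) = 1 ⊃ 0 = 0
((((p1 ∧ p2) ∨ ¬p2) ⊃ p2) ⊃ p2) ⊃ ((p2 ⊃ ((p1 ∧ p2) ∨ p2)) ⊃ ((p1 ∧ p2) ∨ p2)) = 1 ⊃ 0 = 0
This gives 0 ≠ 1.

No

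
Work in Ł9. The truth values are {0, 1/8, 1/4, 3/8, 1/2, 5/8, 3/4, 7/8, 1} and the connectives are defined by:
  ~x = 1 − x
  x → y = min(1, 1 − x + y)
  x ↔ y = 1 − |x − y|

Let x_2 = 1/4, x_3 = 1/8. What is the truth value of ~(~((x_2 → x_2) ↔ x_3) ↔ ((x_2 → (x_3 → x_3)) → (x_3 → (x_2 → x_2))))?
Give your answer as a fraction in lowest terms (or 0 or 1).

x_2 → x_2 = 1/4 → 1/4 = 1
(x_2 → x_2) ↔ x_3 = 1 ↔ 1/8 = 1/8
~((x_2 → x_2) ↔ x_3) = ~1/8 = 7/8
x_3 → x_3 = 1/8 → 1/8 = 1
x_2 → (x_3 → x_3) = 1/4 → 1 = 1
x_2 → x_2 = 1/4 → 1/4 = 1
x_3 → (x_2 → x_2) = 1/8 → 1 = 1
(x_2 → (x_3 → x_3)) → (x_3 → (x_2 → x_2)) = 1 → 1 = 1
~((x_2 → x_2) ↔ x_3) ↔ ((x_2 → (x_3 → x_3)) → (x_3 → (x_2 → x_2))) = 7/8 ↔ 1 = 7/8
~(~((x_2 → x_2) ↔ x_3) ↔ ((x_2 → (x_3 → x_3)) → (x_3 → (x_2 → x_2)))) = ~7/8 = 1/8

1/8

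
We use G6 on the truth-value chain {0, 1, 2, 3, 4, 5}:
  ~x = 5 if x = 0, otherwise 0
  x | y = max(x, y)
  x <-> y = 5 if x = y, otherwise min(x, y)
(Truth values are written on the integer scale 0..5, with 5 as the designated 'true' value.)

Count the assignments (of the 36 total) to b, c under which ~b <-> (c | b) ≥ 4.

2

value 5: 1 assignment (counts)
value 4: 1 assignment (counts)
value 3: 1 assignment
value 2: 1 assignment
value 1: 1 assignment
value 0: 31 assignments
So 2 of the 36 assignments meet the threshold.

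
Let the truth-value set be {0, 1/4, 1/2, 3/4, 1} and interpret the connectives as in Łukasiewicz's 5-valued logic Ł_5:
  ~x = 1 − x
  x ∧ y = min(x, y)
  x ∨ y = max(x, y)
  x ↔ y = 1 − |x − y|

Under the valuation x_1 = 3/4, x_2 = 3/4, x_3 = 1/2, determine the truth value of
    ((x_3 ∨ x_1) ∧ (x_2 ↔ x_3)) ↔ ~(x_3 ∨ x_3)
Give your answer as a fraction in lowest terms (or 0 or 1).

3/4

x_3 ∨ x_1 = 1/2 ∨ 3/4 = 3/4
x_2 ↔ x_3 = 3/4 ↔ 1/2 = 3/4
(x_3 ∨ x_1) ∧ (x_2 ↔ x_3) = 3/4 ∧ 3/4 = 3/4
x_3 ∨ x_3 = 1/2 ∨ 1/2 = 1/2
~(x_3 ∨ x_3) = ~1/2 = 1/2
((x_3 ∨ x_1) ∧ (x_2 ↔ x_3)) ↔ ~(x_3 ∨ x_3) = 3/4 ↔ 1/2 = 3/4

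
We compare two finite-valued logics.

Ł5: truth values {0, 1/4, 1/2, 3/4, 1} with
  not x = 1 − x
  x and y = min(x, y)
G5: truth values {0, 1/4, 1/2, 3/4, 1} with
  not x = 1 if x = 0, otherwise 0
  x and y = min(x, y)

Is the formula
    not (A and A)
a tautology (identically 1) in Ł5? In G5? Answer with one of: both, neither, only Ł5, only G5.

neither

In Ł5: at A = 1/4 the value is 3/4 — not a tautology.
In G5: at A = 1/4 the value is 0 — not a tautology.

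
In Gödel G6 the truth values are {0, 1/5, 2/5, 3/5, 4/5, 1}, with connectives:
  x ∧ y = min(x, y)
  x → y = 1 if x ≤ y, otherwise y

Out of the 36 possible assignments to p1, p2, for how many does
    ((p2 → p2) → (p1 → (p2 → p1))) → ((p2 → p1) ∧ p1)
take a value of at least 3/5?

value 1: 6 assignments (counts)
value 4/5: 6 assignments (counts)
value 3/5: 6 assignments (counts)
value 2/5: 6 assignments
value 1/5: 6 assignments
value 0: 6 assignments
So 18 of the 36 assignments meet the threshold.

18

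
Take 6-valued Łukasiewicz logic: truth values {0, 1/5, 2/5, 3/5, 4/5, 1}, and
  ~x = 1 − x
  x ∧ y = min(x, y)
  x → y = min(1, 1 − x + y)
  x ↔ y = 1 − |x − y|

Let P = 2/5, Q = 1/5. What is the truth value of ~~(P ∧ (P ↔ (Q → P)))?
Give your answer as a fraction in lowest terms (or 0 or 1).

2/5

Q → P = 1/5 → 2/5 = 1
P ↔ (Q → P) = 2/5 ↔ 1 = 2/5
P ∧ (P ↔ (Q → P)) = 2/5 ∧ 2/5 = 2/5
~(P ∧ (P ↔ (Q → P))) = ~2/5 = 3/5
~~(P ∧ (P ↔ (Q → P))) = ~3/5 = 2/5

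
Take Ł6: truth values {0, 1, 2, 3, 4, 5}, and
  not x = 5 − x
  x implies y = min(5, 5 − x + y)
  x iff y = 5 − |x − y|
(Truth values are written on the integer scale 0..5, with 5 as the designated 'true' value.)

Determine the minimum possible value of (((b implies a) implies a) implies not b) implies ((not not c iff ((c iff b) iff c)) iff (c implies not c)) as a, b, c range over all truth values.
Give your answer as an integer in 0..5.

2

Take a = 0, b = 2, c = 4:
b implies a = 2 implies 0 = 3
(b implies a) implies a = 3 implies 0 = 2
not b = not 2 = 3
((b implies a) implies a) implies not b = 2 implies 3 = 5
not c = not 4 = 1
not not c = not 1 = 4
c iff b = 4 iff 2 = 3
(c iff b) iff c = 3 iff 4 = 4
not not c iff ((c iff b) iff c) = 4 iff 4 = 5
not c = not 4 = 1
c implies not c = 4 implies 1 = 2
(not not c iff ((c iff b) iff c)) iff (c implies not c) = 5 iff 2 = 2
(((b implies a) implies a) implies not b) implies ((not not c iff ((c iff b) iff c)) iff (c implies not c)) = 5 implies 2 = 2
No assignment yields a value below 2, so this is the minimum.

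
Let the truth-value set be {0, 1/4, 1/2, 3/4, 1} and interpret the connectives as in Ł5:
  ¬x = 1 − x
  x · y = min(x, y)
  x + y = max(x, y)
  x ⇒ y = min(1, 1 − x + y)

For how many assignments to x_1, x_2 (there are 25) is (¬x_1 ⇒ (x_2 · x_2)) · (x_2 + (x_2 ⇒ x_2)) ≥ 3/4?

19

value 1: 15 assignments (counts)
value 3/4: 4 assignments (counts)
value 1/2: 3 assignments
value 1/4: 2 assignments
value 0: 1 assignment
So 19 of the 25 assignments meet the threshold.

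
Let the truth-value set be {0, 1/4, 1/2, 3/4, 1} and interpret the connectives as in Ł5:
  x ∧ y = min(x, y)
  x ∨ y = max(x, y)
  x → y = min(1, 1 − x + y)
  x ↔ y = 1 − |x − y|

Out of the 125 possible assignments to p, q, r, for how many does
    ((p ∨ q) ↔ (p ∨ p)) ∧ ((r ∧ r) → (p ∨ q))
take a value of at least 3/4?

82

value 1: 55 assignments (counts)
value 3/4: 27 assignments (counts)
value 1/2: 23 assignments
value 1/4: 14 assignments
value 0: 6 assignments
So 82 of the 125 assignments meet the threshold.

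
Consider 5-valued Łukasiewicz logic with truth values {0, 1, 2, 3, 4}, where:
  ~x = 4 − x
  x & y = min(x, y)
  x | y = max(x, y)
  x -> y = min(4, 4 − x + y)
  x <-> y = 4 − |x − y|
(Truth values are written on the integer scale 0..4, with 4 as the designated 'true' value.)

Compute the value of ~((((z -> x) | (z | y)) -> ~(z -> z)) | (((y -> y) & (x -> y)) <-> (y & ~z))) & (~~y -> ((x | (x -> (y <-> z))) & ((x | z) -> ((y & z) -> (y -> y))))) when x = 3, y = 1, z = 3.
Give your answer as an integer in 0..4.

1

z -> x = 3 -> 3 = 4
z | y = 3 | 1 = 3
(z -> x) | (z | y) = 4 | 3 = 4
z -> z = 3 -> 3 = 4
~(z -> z) = ~4 = 0
((z -> x) | (z | y)) -> ~(z -> z) = 4 -> 0 = 0
y -> y = 1 -> 1 = 4
x -> y = 3 -> 1 = 2
(y -> y) & (x -> y) = 4 & 2 = 2
~z = ~3 = 1
y & ~z = 1 & 1 = 1
((y -> y) & (x -> y)) <-> (y & ~z) = 2 <-> 1 = 3
(((z -> x) | (z | y)) -> ~(z -> z)) | (((y -> y) & (x -> y)) <-> (y & ~z)) = 0 | 3 = 3
~((((z -> x) | (z | y)) -> ~(z -> z)) | (((y -> y) & (x -> y)) <-> (y & ~z))) = ~3 = 1
~y = ~1 = 3
~~y = ~3 = 1
y <-> z = 1 <-> 3 = 2
x -> (y <-> z) = 3 -> 2 = 3
x | (x -> (y <-> z)) = 3 | 3 = 3
x | z = 3 | 3 = 3
y & z = 1 & 3 = 1
y -> y = 1 -> 1 = 4
(y & z) -> (y -> y) = 1 -> 4 = 4
(x | z) -> ((y & z) -> (y -> y)) = 3 -> 4 = 4
(x | (x -> (y <-> z))) & ((x | z) -> ((y & z) -> (y -> y))) = 3 & 4 = 3
~~y -> ((x | (x -> (y <-> z))) & ((x | z) -> ((y & z) -> (y -> y)))) = 1 -> 3 = 4
~((((z -> x) | (z | y)) -> ~(z -> z)) | (((y -> y) & (x -> y)) <-> (y & ~z))) & (~~y -> ((x | (x -> (y <-> z))) & ((x | z) -> ((y & z) -> (y -> y))))) = 1 & 4 = 1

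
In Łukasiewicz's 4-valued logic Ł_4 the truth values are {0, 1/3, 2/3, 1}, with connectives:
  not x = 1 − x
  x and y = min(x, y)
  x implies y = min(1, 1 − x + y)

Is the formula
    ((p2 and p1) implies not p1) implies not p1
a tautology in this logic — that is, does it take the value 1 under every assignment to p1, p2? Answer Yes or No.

Counterexample: take p1 = 1/3, p2 = 0.
p2 and p1 = 0 and 1/3 = 0
not p1 = not 1/3 = 2/3
(p2 and p1) implies not p1 = 0 implies 2/3 = 1
((p2 and p1) implies not p1) implies not p1 = 1 implies 2/3 = 2/3
This gives 2/3 ≠ 1.

No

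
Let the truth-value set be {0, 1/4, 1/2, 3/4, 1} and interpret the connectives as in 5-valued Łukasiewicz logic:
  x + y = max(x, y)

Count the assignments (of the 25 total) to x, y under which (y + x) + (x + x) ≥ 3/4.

16

value 1: 9 assignments (counts)
value 3/4: 7 assignments (counts)
value 1/2: 5 assignments
value 1/4: 3 assignments
value 0: 1 assignment
So 16 of the 25 assignments meet the threshold.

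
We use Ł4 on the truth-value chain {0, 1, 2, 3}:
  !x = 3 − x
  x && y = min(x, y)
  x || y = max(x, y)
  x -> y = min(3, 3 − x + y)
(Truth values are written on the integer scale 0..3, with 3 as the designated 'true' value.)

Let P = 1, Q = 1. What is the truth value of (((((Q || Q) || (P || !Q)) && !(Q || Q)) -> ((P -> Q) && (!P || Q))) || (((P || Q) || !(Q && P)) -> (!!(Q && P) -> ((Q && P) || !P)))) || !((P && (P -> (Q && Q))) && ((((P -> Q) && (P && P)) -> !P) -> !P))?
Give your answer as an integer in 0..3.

Q || Q = 1 || 1 = 1
!Q = !1 = 2
P || !Q = 1 || 2 = 2
(Q || Q) || (P || !Q) = 1 || 2 = 2
Q || Q = 1 || 1 = 1
!(Q || Q) = !1 = 2
((Q || Q) || (P || !Q)) && !(Q || Q) = 2 && 2 = 2
P -> Q = 1 -> 1 = 3
!P = !1 = 2
!P || Q = 2 || 1 = 2
(P -> Q) && (!P || Q) = 3 && 2 = 2
(((Q || Q) || (P || !Q)) && !(Q || Q)) -> ((P -> Q) && (!P || Q)) = 2 -> 2 = 3
P || Q = 1 || 1 = 1
Q && P = 1 && 1 = 1
!(Q && P) = !1 = 2
(P || Q) || !(Q && P) = 1 || 2 = 2
Q && P = 1 && 1 = 1
!(Q && P) = !1 = 2
!!(Q && P) = !2 = 1
Q && P = 1 && 1 = 1
!P = !1 = 2
(Q && P) || !P = 1 || 2 = 2
!!(Q && P) -> ((Q && P) || !P) = 1 -> 2 = 3
((P || Q) || !(Q && P)) -> (!!(Q && P) -> ((Q && P) || !P)) = 2 -> 3 = 3
((((Q || Q) || (P || !Q)) && !(Q || Q)) -> ((P -> Q) && (!P || Q))) || (((P || Q) || !(Q && P)) -> (!!(Q && P) -> ((Q && P) || !P))) = 3 || 3 = 3
Q && Q = 1 && 1 = 1
P -> (Q && Q) = 1 -> 1 = 3
P && (P -> (Q && Q)) = 1 && 3 = 1
P -> Q = 1 -> 1 = 3
P && P = 1 && 1 = 1
(P -> Q) && (P && P) = 3 && 1 = 1
!P = !1 = 2
((P -> Q) && (P && P)) -> !P = 1 -> 2 = 3
!P = !1 = 2
(((P -> Q) && (P && P)) -> !P) -> !P = 3 -> 2 = 2
(P && (P -> (Q && Q))) && ((((P -> Q) && (P && P)) -> !P) -> !P) = 1 && 2 = 1
!((P && (P -> (Q && Q))) && ((((P -> Q) && (P && P)) -> !P) -> !P)) = !1 = 2
(((((Q || Q) || (P || !Q)) && !(Q || Q)) -> ((P -> Q) && (!P || Q))) || (((P || Q) || !(Q && P)) -> (!!(Q && P) -> ((Q && P) || !P)))) || !((P && (P -> (Q && Q))) && ((((P -> Q) && (P && P)) -> !P) -> !P)) = 3 || 2 = 3

3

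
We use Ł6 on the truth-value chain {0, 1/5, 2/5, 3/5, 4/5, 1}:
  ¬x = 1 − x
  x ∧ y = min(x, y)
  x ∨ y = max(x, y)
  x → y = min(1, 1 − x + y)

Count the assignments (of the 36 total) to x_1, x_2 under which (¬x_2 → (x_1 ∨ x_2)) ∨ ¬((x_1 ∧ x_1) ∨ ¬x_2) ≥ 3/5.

value 1: 24 assignments (counts)
value 4/5: 5 assignments (counts)
value 3/5: 2 assignments (counts)
value 2/5: 3 assignments
value 1/5: 1 assignment
value 0: 1 assignment
So 31 of the 36 assignments meet the threshold.

31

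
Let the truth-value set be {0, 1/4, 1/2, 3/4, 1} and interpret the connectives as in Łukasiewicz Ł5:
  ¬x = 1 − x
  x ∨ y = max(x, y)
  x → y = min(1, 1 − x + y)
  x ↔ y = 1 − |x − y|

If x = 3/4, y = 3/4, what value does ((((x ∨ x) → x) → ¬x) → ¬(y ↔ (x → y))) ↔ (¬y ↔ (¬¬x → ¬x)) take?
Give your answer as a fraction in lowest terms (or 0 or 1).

x ∨ x = 3/4 ∨ 3/4 = 3/4
(x ∨ x) → x = 3/4 → 3/4 = 1
¬x = ¬3/4 = 1/4
((x ∨ x) → x) → ¬x = 1 → 1/4 = 1/4
x → y = 3/4 → 3/4 = 1
y ↔ (x → y) = 3/4 ↔ 1 = 3/4
¬(y ↔ (x → y)) = ¬3/4 = 1/4
(((x ∨ x) → x) → ¬x) → ¬(y ↔ (x → y)) = 1/4 → 1/4 = 1
¬y = ¬3/4 = 1/4
¬x = ¬3/4 = 1/4
¬¬x = ¬1/4 = 3/4
¬x = ¬3/4 = 1/4
¬¬x → ¬x = 3/4 → 1/4 = 1/2
¬y ↔ (¬¬x → ¬x) = 1/4 ↔ 1/2 = 3/4
((((x ∨ x) → x) → ¬x) → ¬(y ↔ (x → y))) ↔ (¬y ↔ (¬¬x → ¬x)) = 1 ↔ 3/4 = 3/4

3/4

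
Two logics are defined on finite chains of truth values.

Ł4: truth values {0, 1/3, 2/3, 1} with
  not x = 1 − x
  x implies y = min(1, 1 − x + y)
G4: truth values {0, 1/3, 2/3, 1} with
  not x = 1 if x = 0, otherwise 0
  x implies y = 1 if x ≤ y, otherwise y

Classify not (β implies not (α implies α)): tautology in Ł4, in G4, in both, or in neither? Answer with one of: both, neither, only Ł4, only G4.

neither

In Ł4: at α = 0, β = 0 the value is 0 — not a tautology.
In G4: at α = 0, β = 0 the value is 0 — not a tautology.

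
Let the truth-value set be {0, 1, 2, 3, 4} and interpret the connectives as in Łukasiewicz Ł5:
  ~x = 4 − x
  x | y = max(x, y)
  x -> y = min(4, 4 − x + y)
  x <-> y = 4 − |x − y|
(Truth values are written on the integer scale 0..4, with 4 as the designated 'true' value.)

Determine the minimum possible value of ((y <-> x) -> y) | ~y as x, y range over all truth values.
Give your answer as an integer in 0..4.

2

Take x = 2, y = 2:
y <-> x = 2 <-> 2 = 4
(y <-> x) -> y = 4 -> 2 = 2
~y = ~2 = 2
((y <-> x) -> y) | ~y = 2 | 2 = 2
No assignment yields a value below 2, so this is the minimum.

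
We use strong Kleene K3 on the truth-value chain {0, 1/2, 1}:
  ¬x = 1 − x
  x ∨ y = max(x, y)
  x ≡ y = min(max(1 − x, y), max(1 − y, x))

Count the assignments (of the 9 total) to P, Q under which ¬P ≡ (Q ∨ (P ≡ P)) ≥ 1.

3

P = 0, Q = 0 ↦ 1  ≥
P = 0, Q = 1/2 ↦ 1  ≥
P = 0, Q = 1 ↦ 1  ≥
P = 1/2, Q = 0 ↦ 1/2  <
P = 1/2, Q = 1/2 ↦ 1/2  <
P = 1/2, Q = 1 ↦ 1/2  <
P = 1, Q = 0 ↦ 0  <
P = 1, Q = 1/2 ↦ 0  <
P = 1, Q = 1 ↦ 0  <
So 3 of the 9 assignments meet the threshold.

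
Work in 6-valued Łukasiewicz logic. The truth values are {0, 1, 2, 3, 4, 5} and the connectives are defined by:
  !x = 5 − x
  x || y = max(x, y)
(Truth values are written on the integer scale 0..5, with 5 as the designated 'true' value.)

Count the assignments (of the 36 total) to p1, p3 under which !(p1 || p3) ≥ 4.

4

value 5: 1 assignment (counts)
value 4: 3 assignments (counts)
value 3: 5 assignments
value 2: 7 assignments
value 1: 9 assignments
value 0: 11 assignments
So 4 of the 36 assignments meet the threshold.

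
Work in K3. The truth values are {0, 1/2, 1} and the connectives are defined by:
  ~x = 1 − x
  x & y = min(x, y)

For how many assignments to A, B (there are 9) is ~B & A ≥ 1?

1

A = 0, B = 0 ↦ 0  <
A = 0, B = 1/2 ↦ 0  <
A = 0, B = 1 ↦ 0  <
A = 1/2, B = 0 ↦ 1/2  <
A = 1/2, B = 1/2 ↦ 1/2  <
A = 1/2, B = 1 ↦ 0  <
A = 1, B = 0 ↦ 1  ≥
A = 1, B = 1/2 ↦ 1/2  <
A = 1, B = 1 ↦ 0  <
So 1 of the 9 assignments meets the threshold.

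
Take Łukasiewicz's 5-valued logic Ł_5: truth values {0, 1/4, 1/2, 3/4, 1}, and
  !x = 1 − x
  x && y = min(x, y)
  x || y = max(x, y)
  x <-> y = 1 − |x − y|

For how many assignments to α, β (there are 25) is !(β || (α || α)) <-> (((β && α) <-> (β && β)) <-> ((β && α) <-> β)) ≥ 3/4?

4

value 1: 1 assignment (counts)
value 3/4: 3 assignments (counts)
value 1/2: 5 assignments
value 1/4: 7 assignments
value 0: 9 assignments
So 4 of the 25 assignments meet the threshold.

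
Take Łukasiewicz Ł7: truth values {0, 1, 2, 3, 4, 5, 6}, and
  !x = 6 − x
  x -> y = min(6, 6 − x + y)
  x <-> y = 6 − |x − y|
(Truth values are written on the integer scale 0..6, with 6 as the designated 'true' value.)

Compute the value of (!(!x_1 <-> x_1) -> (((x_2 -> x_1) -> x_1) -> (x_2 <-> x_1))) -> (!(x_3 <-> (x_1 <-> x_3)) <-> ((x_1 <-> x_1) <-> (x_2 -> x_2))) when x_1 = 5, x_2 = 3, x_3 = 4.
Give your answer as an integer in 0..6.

!x_1 = !5 = 1
!x_1 <-> x_1 = 1 <-> 5 = 2
!(!x_1 <-> x_1) = !2 = 4
x_2 -> x_1 = 3 -> 5 = 6
(x_2 -> x_1) -> x_1 = 6 -> 5 = 5
x_2 <-> x_1 = 3 <-> 5 = 4
((x_2 -> x_1) -> x_1) -> (x_2 <-> x_1) = 5 -> 4 = 5
!(!x_1 <-> x_1) -> (((x_2 -> x_1) -> x_1) -> (x_2 <-> x_1)) = 4 -> 5 = 6
x_1 <-> x_3 = 5 <-> 4 = 5
x_3 <-> (x_1 <-> x_3) = 4 <-> 5 = 5
!(x_3 <-> (x_1 <-> x_3)) = !5 = 1
x_1 <-> x_1 = 5 <-> 5 = 6
x_2 -> x_2 = 3 -> 3 = 6
(x_1 <-> x_1) <-> (x_2 -> x_2) = 6 <-> 6 = 6
!(x_3 <-> (x_1 <-> x_3)) <-> ((x_1 <-> x_1) <-> (x_2 -> x_2)) = 1 <-> 6 = 1
(!(!x_1 <-> x_1) -> (((x_2 -> x_1) -> x_1) -> (x_2 <-> x_1))) -> (!(x_3 <-> (x_1 <-> x_3)) <-> ((x_1 <-> x_1) <-> (x_2 -> x_2))) = 6 -> 1 = 1

1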